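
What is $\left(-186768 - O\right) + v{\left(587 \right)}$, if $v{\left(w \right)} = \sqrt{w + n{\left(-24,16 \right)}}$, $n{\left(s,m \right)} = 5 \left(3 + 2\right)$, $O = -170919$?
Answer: $-15849 + 6 \sqrt{17} \approx -15824.0$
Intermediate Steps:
$n{\left(s,m \right)} = 25$ ($n{\left(s,m \right)} = 5 \cdot 5 = 25$)
$v{\left(w \right)} = \sqrt{25 + w}$ ($v{\left(w \right)} = \sqrt{w + 25} = \sqrt{25 + w}$)
$\left(-186768 - O\right) + v{\left(587 \right)} = \left(-186768 - -170919\right) + \sqrt{25 + 587} = \left(-186768 + 170919\right) + \sqrt{612} = -15849 + 6 \sqrt{17}$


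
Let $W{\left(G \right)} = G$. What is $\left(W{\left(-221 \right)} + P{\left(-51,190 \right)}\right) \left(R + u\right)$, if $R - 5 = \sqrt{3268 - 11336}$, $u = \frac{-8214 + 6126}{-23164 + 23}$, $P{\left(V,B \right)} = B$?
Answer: $- \frac{3651583}{23141} - 62 i \sqrt{2017} \approx -157.8 - 2784.5 i$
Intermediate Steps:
$u = \frac{2088}{23141}$ ($u = - \frac{2088}{-23141} = \left(-2088\right) \left(- \frac{1}{23141}\right) = \frac{2088}{23141} \approx 0.09023$)
$R = 5 + 2 i \sqrt{2017}$ ($R = 5 + \sqrt{3268 - 11336} = 5 + \sqrt{-8068} = 5 + 2 i \sqrt{2017} \approx 5.0 + 89.822 i$)
$\left(W{\left(-221 \right)} + P{\left(-51,190 \right)}\right) \left(R + u\right) = \left(-221 + 190\right) \left(\left(5 + 2 i \sqrt{2017}\right) + \frac{2088}{23141}\right) = - 31 \left(\frac{117793}{23141} + 2 i \sqrt{2017}\right) = - \frac{3651583}{23141} - 62 i \sqrt{2017}$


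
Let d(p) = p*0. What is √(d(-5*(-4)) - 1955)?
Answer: I*√1955 ≈ 44.215*I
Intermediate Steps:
d(p) = 0
√(d(-5*(-4)) - 1955) = √(0 - 1955) = √(-1955) = I*√1955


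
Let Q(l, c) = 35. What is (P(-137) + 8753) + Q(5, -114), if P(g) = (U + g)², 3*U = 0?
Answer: 27557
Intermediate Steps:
U = 0 (U = (⅓)*0 = 0)
P(g) = g² (P(g) = (0 + g)² = g²)
(P(-137) + 8753) + Q(5, -114) = ((-137)² + 8753) + 35 = (18769 + 8753) + 35 = 27522 + 35 = 27557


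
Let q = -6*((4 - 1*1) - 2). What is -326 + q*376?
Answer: -2582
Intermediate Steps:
q = -6 (q = -6*((4 - 1) - 2) = -6*(3 - 2) = -6*1 = -6)
-326 + q*376 = -326 - 6*376 = -326 - 2256 = -2582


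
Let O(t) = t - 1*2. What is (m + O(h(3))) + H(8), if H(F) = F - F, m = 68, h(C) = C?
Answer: 69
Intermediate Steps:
O(t) = -2 + t (O(t) = t - 2 = -2 + t)
H(F) = 0
(m + O(h(3))) + H(8) = (68 + (-2 + 3)) + 0 = (68 + 1) + 0 = 69 + 0 = 69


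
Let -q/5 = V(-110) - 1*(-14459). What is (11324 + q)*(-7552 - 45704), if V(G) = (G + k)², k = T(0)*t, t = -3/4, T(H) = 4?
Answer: 6647200896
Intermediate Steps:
t = -¾ (t = -3*¼ = -¾ ≈ -0.75000)
k = -3 (k = 4*(-¾) = -3)
V(G) = (-3 + G)² (V(G) = (G - 3)² = (-3 + G)²)
q = -136140 (q = -5*((-3 - 110)² - 1*(-14459)) = -5*((-113)² + 14459) = -5*(12769 + 14459) = -5*27228 = -136140)
(11324 + q)*(-7552 - 45704) = (11324 - 136140)*(-7552 - 45704) = -124816*(-53256) = 6647200896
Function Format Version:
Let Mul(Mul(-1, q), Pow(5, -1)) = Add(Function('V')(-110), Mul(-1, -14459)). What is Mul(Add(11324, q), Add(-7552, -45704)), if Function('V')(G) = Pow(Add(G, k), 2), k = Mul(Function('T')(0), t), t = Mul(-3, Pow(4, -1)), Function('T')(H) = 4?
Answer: 6647200896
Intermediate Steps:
t = Rational(-3, 4) (t = Mul(-3, Rational(1, 4)) = Rational(-3, 4) ≈ -0.75000)
k = -3 (k = Mul(4, Rational(-3, 4)) = -3)
Function('V')(G) = Pow(Add(-3, G), 2) (Function('V')(G) = Pow(Add(G, -3), 2) = Pow(Add(-3, G), 2))
q = -136140 (q = Mul(-5, Add(Pow(Add(-3, -110), 2), Mul(-1, -14459))) = Mul(-5, Add(Pow(-113, 2), 14459)) = Mul(-5, Add(12769, 14459)) = Mul(-5, 27228) = -136140)
Mul(Add(11324, q), Add(-7552, -45704)) = Mul(Add(11324, -136140), Add(-7552, -45704)) = Mul(-124816, -53256) = 6647200896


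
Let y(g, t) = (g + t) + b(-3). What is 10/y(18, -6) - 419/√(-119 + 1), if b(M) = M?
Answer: 10/9 + 419*I*√118/118 ≈ 1.1111 + 38.572*I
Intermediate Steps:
y(g, t) = -3 + g + t (y(g, t) = (g + t) - 3 = -3 + g + t)
10/y(18, -6) - 419/√(-119 + 1) = 10/(-3 + 18 - 6) - 419/√(-119 + 1) = 10/9 - 419*(-I*√118/118) = 10*(⅑) - 419*(-I*√118/118) = 10/9 - (-419)*I*√118/118 = 10/9 + 419*I*√118/118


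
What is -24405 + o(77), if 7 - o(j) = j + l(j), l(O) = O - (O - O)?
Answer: -24552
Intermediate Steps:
l(O) = O (l(O) = O - 1*0 = O + 0 = O)
o(j) = 7 - 2*j (o(j) = 7 - (j + j) = 7 - 2*j)
-24405 + o(77) = -24405 + (7 - 2*77) = -24405 + (7 - 154) = -24405 - 147 = -24552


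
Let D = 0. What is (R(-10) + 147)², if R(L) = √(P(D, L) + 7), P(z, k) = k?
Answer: (147 + I*√3)² ≈ 21606.0 + 509.2*I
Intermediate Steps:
R(L) = √(7 + L) (R(L) = √(L + 7) = √(7 + L))
(R(-10) + 147)² = (√(7 - 10) + 147)² = (√(-3) + 147)² = (I*√3 + 147)² = (147 + I*√3)²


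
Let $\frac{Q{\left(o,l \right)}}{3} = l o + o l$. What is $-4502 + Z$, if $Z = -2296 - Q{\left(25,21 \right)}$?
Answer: $-9948$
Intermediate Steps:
$Q{\left(o,l \right)} = 6 l o$ ($Q{\left(o,l \right)} = 3 \left(l o + o l\right) = 3 \left(l o + l o\right) = 3 \cdot 2 l o = 6 l o$)
$Z = -5446$ ($Z = -2296 - 6 \cdot 21 \cdot 25 = -2296 - 3150 = -5446$)
$-4502 + Z = -4502 - 5446 = -9948$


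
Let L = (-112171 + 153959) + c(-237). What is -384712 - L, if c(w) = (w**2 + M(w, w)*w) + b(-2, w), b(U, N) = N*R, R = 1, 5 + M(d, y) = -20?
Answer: -488357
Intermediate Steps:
M(d, y) = -25 (M(d, y) = -5 - 20 = -25)
b(U, N) = N (b(U, N) = N*1 = N)
c(w) = w**2 - 24*w (c(w) = (w**2 - 25*w) + w = w**2 - 24*w)
L = 103645 (L = (-112171 + 153959) - 237*(-24 - 237) = 41788 - 237*(-261) = 41788 + 61857 = 103645)
-384712 - L = -384712 - 1*103645 = -384712 - 103645 = -488357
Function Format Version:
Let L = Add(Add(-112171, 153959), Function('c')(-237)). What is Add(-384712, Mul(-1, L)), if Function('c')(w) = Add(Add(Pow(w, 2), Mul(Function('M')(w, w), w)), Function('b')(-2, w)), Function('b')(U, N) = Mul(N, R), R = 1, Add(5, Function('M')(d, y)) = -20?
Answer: -488357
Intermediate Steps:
Function('M')(d, y) = -25 (Function('M')(d, y) = Add(-5, -20) = -25)
Function('b')(U, N) = N (Function('b')(U, N) = Mul(N, 1) = N)
Function('c')(w) = Add(Pow(w, 2), Mul(-24, w)) (Function('c')(w) = Add(Add(Pow(w, 2), Mul(-25, w)), w) = Add(Pow(w, 2), Mul(-24, w)))
L = 103645 (L = Add(Add(-112171, 153959), Mul(-237, Add(-24, -237))) = Add(41788, Mul(-237, -261)) = Add(41788, 61857) = 103645)
Add(-384712, Mul(-1, L)) = Add(-384712, Mul(-1, 103645)) = Add(-384712, -103645) = -488357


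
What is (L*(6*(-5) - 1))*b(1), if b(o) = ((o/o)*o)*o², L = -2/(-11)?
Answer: -62/11 ≈ -5.6364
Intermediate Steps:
L = 2/11 (L = -2*(-1/11) = 2/11 ≈ 0.18182)
b(o) = o³ (b(o) = (1*o)*o² = o*o² = o³)
(L*(6*(-5) - 1))*b(1) = (2*(6*(-5) - 1)/11)*1³ = (2*(-30 - 1)/11)*1 = ((2/11)*(-31))*1 = -62/11*1 = -62/11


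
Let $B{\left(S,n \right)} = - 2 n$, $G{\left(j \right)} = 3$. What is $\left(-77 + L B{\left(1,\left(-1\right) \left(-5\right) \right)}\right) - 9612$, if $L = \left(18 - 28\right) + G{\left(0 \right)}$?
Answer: $-9619$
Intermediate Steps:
$L = -7$ ($L = \left(18 - 28\right) + 3 = -10 + 3 = -7$)
$\left(-77 + L B{\left(1,\left(-1\right) \left(-5\right) \right)}\right) - 9612 = \left(-77 - 7 \left(- 2 \left(\left(-1\right) \left(-5\right)\right)\right)\right) - 9612 = \left(-77 - 7 \left(\left(-2\right) 5\right)\right) - 9612 = \left(-77 - -70\right) - 9612 = \left(-77 + 70\right) - 9612 = -7 - 9612 = -9619$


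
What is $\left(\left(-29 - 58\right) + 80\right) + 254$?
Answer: $247$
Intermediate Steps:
$\left(\left(-29 - 58\right) + 80\right) + 254 = \left(-87 + 80\right) + 254 = -7 + 254 = 247$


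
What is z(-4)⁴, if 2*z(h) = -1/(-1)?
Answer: 1/16 ≈ 0.062500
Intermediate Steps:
z(h) = ½ (z(h) = (-1/(-1))/2 = (-1*(-1))/2 = (½)*1 = ½)
z(-4)⁴ = (½)⁴ = 1/16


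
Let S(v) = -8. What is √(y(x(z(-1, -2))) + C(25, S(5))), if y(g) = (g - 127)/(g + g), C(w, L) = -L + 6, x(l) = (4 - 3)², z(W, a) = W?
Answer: 7*I ≈ 7.0*I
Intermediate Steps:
x(l) = 1 (x(l) = 1² = 1)
C(w, L) = 6 - L
y(g) = (-127 + g)/(2*g) (y(g) = (-127 + g)/((2*g)) = (-127 + g)*(1/(2*g)) = (-127 + g)/(2*g))
√(y(x(z(-1, -2))) + C(25, S(5))) = √((½)*(-127 + 1)/1 + (6 - 1*(-8))) = √((½)*1*(-126) + (6 + 8)) = √(-63 + 14) = √(-49) = 7*I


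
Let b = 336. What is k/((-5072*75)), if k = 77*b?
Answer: -539/7925 ≈ -0.068013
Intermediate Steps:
k = 25872 (k = 77*336 = 25872)
k/((-5072*75)) = 25872/((-5072*75)) = 25872/(-380400) = 25872*(-1/380400) = -539/7925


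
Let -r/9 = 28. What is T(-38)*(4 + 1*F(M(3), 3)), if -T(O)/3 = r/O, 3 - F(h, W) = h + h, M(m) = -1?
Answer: -3402/19 ≈ -179.05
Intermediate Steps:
F(h, W) = 3 - 2*h (F(h, W) = 3 - (h + h) = 3 - 2*h)
r = -252 (r = -9*28 = -252)
T(O) = 756/O (T(O) = -(-756)/O = 756/O)
T(-38)*(4 + 1*F(M(3), 3)) = (756/(-38))*(4 + 1*(3 - 2*(-1))) = (756*(-1/38))*(4 + 1*(3 + 2)) = -378*(4 + 1*5)/19 = -378*(4 + 5)/19 = -378/19*9 = -3402/19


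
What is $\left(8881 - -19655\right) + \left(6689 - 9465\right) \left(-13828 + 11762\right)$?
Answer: $5763752$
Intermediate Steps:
$\left(8881 - -19655\right) + \left(6689 - 9465\right) \left(-13828 + 11762\right) = \left(8881 + 19655\right) - -5735216 = 28536 + 5735216 = 5763752$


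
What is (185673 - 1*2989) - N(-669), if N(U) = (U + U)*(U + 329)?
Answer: -272236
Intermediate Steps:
N(U) = 2*U*(329 + U) (N(U) = (2*U)*(329 + U) = 2*U*(329 + U))
(185673 - 1*2989) - N(-669) = (185673 - 1*2989) - 2*(-669)*(329 - 669) = (185673 - 2989) - 2*(-669)*(-340) = 182684 - 1*454920 = 182684 - 454920 = -272236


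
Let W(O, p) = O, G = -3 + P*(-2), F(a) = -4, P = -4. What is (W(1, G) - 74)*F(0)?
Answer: 292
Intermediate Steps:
G = 5 (G = -3 - 4*(-2) = -3 + 8 = 5)
(W(1, G) - 74)*F(0) = (1 - 74)*(-4) = -73*(-4) = 292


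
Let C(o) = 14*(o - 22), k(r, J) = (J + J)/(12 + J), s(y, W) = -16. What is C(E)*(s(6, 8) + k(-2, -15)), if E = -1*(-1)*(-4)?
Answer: 2184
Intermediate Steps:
k(r, J) = 2*J/(12 + J) (k(r, J) = (2*J)/(12 + J) = 2*J/(12 + J))
E = -4 (E = 1*(-4) = -4)
C(o) = -308 + 14*o (C(o) = 14*(-22 + o) = -308 + 14*o)
C(E)*(s(6, 8) + k(-2, -15)) = (-308 + 14*(-4))*(-16 + 2*(-15)/(12 - 15)) = (-308 - 56)*(-16 + 2*(-15)/(-3)) = -364*(-16 + 2*(-15)*(-⅓)) = -364*(-16 + 10) = -364*(-6) = 2184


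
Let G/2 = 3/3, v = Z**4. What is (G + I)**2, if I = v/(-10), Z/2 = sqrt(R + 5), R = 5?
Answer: 24964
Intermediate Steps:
Z = 2*sqrt(10) (Z = 2*sqrt(5 + 5) = 2*sqrt(10) ≈ 6.3246)
v = 1600 (v = (2*sqrt(10))**4 = 1600)
I = -160 (I = 1600/(-10) = 1600*(-1/10) = -160)
G = 2 (G = 2*(3/3) = 2*(3*(1/3)) = 2*1 = 2)
(G + I)**2 = (2 - 160)**2 = (-158)**2 = 24964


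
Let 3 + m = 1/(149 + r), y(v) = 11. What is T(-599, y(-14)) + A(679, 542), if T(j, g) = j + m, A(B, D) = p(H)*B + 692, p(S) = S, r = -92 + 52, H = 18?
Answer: 1342009/109 ≈ 12312.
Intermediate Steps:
r = -40
m = -326/109 (m = -3 + 1/(149 - 40) = -3 + 1/109 = -326/109 ≈ -2.9908)
A(B, D) = 692 + 18*B (A(B, D) = 18*B + 692 = 692 + 18*B)
T(j, g) = -326/109 + j (T(j, g) = j - 326/109 = -326/109 + j)
T(-599, y(-14)) + A(679, 542) = (-326/109 - 599) + (692 + 18*679) = -65617/109 + (692 + 12222) = -65617/109 + 12914 = 1342009/109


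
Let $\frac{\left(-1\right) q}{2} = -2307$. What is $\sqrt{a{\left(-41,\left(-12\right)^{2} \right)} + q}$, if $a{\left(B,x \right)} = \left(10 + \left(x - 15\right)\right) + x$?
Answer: $\sqrt{4897} \approx 69.979$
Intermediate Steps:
$q = 4614$ ($q = \left(-2\right) \left(-2307\right) = 4614$)
$a{\left(B,x \right)} = -5 + 2 x$ ($a{\left(B,x \right)} = \left(10 + \left(x - 15\right)\right) + x = \left(10 + \left(-15 + x\right)\right) + x = \left(-5 + x\right) + x = -5 + 2 x$)
$\sqrt{a{\left(-41,\left(-12\right)^{2} \right)} + q} = \sqrt{\left(-5 + 2 \left(-12\right)^{2}\right) + 4614} = \sqrt{\left(-5 + 2 \cdot 144\right) + 4614} = \sqrt{\left(-5 + 288\right) + 4614} = \sqrt{283 + 4614} = \sqrt{4897}$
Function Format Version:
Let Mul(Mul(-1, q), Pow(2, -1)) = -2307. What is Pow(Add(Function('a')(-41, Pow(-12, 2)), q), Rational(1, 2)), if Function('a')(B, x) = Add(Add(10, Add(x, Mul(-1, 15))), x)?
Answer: Pow(4897, Rational(1, 2)) ≈ 69.979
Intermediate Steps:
q = 4614 (q = Mul(-2, -2307) = 4614)
Function('a')(B, x) = Add(-5, Mul(2, x)) (Function('a')(B, x) = Add(Add(10, Add(x, -15)), x) = Add(Add(10, Add(-15, x)), x) = Add(Add(-5, x), x) = Add(-5, Mul(2, x)))
Pow(Add(Function('a')(-41, Pow(-12, 2)), q), Rational(1, 2)) = Pow(Add(Add(-5, Mul(2, Pow(-12, 2))), 4614), Rational(1, 2)) = Pow(Add(Add(-5, Mul(2, 144)), 4614), Rational(1, 2)) = Pow(Add(Add(-5, 288), 4614), Rational(1, 2)) = Pow(Add(283, 4614), Rational(1, 2)) = Pow(4897, Rational(1, 2))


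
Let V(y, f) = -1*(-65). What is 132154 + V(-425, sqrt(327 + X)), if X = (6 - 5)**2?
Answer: 132219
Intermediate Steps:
X = 1 (X = 1**2 = 1)
V(y, f) = 65
132154 + V(-425, sqrt(327 + X)) = 132154 + 65 = 132219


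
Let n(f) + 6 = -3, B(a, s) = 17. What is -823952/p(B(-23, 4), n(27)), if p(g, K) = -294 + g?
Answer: 823952/277 ≈ 2974.6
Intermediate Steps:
n(f) = -9 (n(f) = -6 - 3 = -9)
-823952/p(B(-23, 4), n(27)) = -823952/(-294 + 17) = -823952/(-277) = -823952*(-1/277) = 823952/277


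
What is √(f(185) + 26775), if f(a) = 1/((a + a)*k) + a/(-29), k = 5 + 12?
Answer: 11*√7361018560090/182410 ≈ 163.61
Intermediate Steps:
k = 17
f(a) = -a/29 + 1/(34*a) (f(a) = 1/((a + a)*17) + a/(-29) = (1/17)/(2*a) + a*(-1/29) = (1/(2*a))*(1/17) - a/29 = 1/(34*a) - a/29 = -a/29 + 1/(34*a))
√(f(185) + 26775) = √((-1/29*185 + (1/34)/185) + 26775) = √((-185/29 + (1/34)*(1/185)) + 26775) = √((-185/29 + 1/6290) + 26775) = √(-1163621/182410 + 26775) = √(4882864129/182410) = 11*√7361018560090/182410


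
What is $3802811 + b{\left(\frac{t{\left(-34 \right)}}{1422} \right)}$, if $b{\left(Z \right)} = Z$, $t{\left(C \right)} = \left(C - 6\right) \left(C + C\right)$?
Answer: $\frac{2703799981}{711} \approx 3.8028 \cdot 10^{6}$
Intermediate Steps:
$t{\left(C \right)} = 2 C \left(-6 + C\right)$ ($t{\left(C \right)} = \left(-6 + C\right) 2 C = 2 C \left(-6 + C\right)$)
$3802811 + b{\left(\frac{t{\left(-34 \right)}}{1422} \right)} = 3802811 + \frac{2 \left(-34\right) \left(-6 - 34\right)}{1422} = 3802811 + 2 \left(-34\right) \left(-40\right) \frac{1}{1422} = 3802811 + 2720 \cdot \frac{1}{1422} = 3802811 + \frac{1360}{711} = \frac{2703799981}{711}$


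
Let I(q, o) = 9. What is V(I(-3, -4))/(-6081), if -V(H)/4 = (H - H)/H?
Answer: 0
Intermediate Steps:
V(H) = 0 (V(H) = -4*(H - H)/H = -0/H = -4*0 = 0)
V(I(-3, -4))/(-6081) = 0/(-6081) = 0*(-1/6081) = 0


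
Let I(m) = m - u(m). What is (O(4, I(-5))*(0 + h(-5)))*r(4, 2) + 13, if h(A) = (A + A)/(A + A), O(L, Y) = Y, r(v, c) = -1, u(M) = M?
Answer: 13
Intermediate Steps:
I(m) = 0 (I(m) = m - m = 0)
h(A) = 1 (h(A) = (2*A)/((2*A)) = (2*A)*(1/(2*A)) = 1)
(O(4, I(-5))*(0 + h(-5)))*r(4, 2) + 13 = (0*(0 + 1))*(-1) + 13 = (0*1)*(-1) + 13 = 0*(-1) + 13 = 0 + 13 = 13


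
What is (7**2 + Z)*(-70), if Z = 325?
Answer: -26180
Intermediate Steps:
(7**2 + Z)*(-70) = (7**2 + 325)*(-70) = (49 + 325)*(-70) = 374*(-70) = -26180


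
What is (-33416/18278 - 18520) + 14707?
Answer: -34863715/9139 ≈ -3814.8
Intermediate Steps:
(-33416/18278 - 18520) + 14707 = (-33416*1/18278 - 18520) + 14707 = (-16708/9139 - 18520) + 14707 = -169270988/9139 + 14707 = -34863715/9139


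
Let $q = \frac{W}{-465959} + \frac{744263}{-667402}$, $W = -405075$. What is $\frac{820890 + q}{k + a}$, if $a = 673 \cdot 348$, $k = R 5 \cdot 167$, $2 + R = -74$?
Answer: $\frac{519922427064283}{108143187846512} \approx 4.8077$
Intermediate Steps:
$R = -76$ ($R = -2 - 74 = -76$)
$k = -63460$ ($k = \left(-76\right) 5 \cdot 167 = \left(-380\right) 167 = -63460$)
$a = 234204$
$q = - \frac{155698937}{633364498}$ ($q = - \frac{405075}{-465959} + \frac{744263}{-667402} = \left(-405075\right) \left(- \frac{1}{465959}\right) + 744263 \left(- \frac{1}{667402}\right) = \frac{825}{949} - \frac{744263}{667402} = - \frac{155698937}{633364498} \approx -0.24583$)
$\frac{820890 + q}{k + a} = \frac{820890 - \frac{155698937}{633364498}}{-63460 + 234204} = \frac{519922427064283}{633364498 \cdot 170744} = \frac{519922427064283}{633364498} \cdot \frac{1}{170744} = \frac{519922427064283}{108143187846512}$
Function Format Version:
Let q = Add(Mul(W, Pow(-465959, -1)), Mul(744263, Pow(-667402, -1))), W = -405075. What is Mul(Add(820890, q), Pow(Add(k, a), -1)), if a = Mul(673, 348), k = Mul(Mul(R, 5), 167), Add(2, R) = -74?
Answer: Rational(519922427064283, 108143187846512) ≈ 4.8077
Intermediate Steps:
R = -76 (R = Add(-2, -74) = -76)
k = -63460 (k = Mul(Mul(-76, 5), 167) = Mul(-380, 167) = -63460)
a = 234204
q = Rational(-155698937, 633364498) (q = Add(Mul(-405075, Pow(-465959, -1)), Mul(744263, Pow(-667402, -1))) = Add(Mul(-405075, Rational(-1, 465959)), Mul(744263, Rational(-1, 667402))) = Add(Rational(825, 949), Rational(-744263, 667402)) = Rational(-155698937, 633364498) ≈ -0.24583)
Mul(Add(820890, q), Pow(Add(k, a), -1)) = Mul(Add(820890, Rational(-155698937, 633364498)), Pow(Add(-63460, 234204), -1)) = Mul(Rational(519922427064283, 633364498), Pow(170744, -1)) = Mul(Rational(519922427064283, 633364498), Rational(1, 170744)) = Rational(519922427064283, 108143187846512)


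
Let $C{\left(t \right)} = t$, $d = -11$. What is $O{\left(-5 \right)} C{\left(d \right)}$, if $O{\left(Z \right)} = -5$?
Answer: $55$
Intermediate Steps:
$O{\left(-5 \right)} C{\left(d \right)} = \left(-5\right) \left(-11\right) = 55$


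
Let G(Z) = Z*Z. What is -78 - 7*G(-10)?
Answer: -778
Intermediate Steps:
G(Z) = Z**2
-78 - 7*G(-10) = -78 - 7*(-10)**2 = -78 - 7*100 = -78 - 700 = -778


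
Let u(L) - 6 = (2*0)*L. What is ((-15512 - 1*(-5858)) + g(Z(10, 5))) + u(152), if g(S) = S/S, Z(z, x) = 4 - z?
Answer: -9647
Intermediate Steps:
g(S) = 1
u(L) = 6 (u(L) = 6 + (2*0)*L = 6 + 0*L = 6 + 0 = 6)
((-15512 - 1*(-5858)) + g(Z(10, 5))) + u(152) = ((-15512 - 1*(-5858)) + 1) + 6 = ((-15512 + 5858) + 1) + 6 = (-9654 + 1) + 6 = -9653 + 6 = -9647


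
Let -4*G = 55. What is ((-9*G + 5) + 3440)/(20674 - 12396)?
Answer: 14275/33112 ≈ 0.43111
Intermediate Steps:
G = -55/4 (G = -¼*55 = -55/4 ≈ -13.750)
((-9*G + 5) + 3440)/(20674 - 12396) = ((-9*(-55/4) + 5) + 3440)/(20674 - 12396) = ((495/4 + 5) + 3440)/8278 = (515/4 + 3440)*(1/8278) = (14275/4)*(1/8278) = 14275/33112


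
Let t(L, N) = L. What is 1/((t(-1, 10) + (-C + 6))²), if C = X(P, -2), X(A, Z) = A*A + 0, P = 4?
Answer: 1/121 ≈ 0.0082645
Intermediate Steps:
X(A, Z) = A² (X(A, Z) = A² + 0 = A²)
C = 16 (C = 4² = 16)
1/((t(-1, 10) + (-C + 6))²) = 1/((-1 + (-1*16 + 6))²) = 1/((-1 + (-16 + 6))²) = 1/((-1 - 10)²) = 1/((-11)²) = 1/121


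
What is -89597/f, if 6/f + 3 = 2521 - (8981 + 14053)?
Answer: 919086026/3 ≈ 3.0636e+8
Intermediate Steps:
f = -3/10258 (f = 6/(-3 + (2521 - (8981 + 14053))) = 6/(-3 + (2521 - 1*23034)) = 6/(-3 + (2521 - 23034)) = 6/(-3 - 20513) = 6/(-20516) = 6*(-1/20516) = -3/10258 ≈ -0.00029245)
-89597/f = -89597/(-3/10258) = -89597*(-10258/3) = 919086026/3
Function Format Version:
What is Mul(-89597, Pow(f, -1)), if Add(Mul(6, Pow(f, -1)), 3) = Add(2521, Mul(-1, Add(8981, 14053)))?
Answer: Rational(919086026, 3) ≈ 3.0636e+8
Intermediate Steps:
f = Rational(-3, 10258) (f = Mul(6, Pow(Add(-3, Add(2521, Mul(-1, Add(8981, 14053)))), -1)) = Mul(6, Pow(Add(-3, Add(2521, Mul(-1, 23034))), -1)) = Mul(6, Pow(Add(-3, Add(2521, -23034)), -1)) = Mul(6, Pow(Add(-3, -20513), -1)) = Mul(6, Pow(-20516, -1)) = Mul(6, Rational(-1, 20516)) = Rational(-3, 10258) ≈ -0.00029245)
Mul(-89597, Pow(f, -1)) = Mul(-89597, Pow(Rational(-3, 10258), -1)) = Mul(-89597, Rational(-10258, 3)) = Rational(919086026, 3)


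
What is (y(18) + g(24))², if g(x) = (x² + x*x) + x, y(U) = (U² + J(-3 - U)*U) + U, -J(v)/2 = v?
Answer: 5171076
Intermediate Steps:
J(v) = -2*v
y(U) = U + U² + U*(6 + 2*U) (y(U) = (U² + (-2*(-3 - U))*U) + U = (U² + (6 + 2*U)*U) + U = (U² + U*(6 + 2*U)) + U = U + U² + U*(6 + 2*U))
g(x) = x + 2*x² (g(x) = (x² + x²) + x = 2*x² + x = x + 2*x²)
(y(18) + g(24))² = (18*(7 + 3*18) + 24*(1 + 2*24))² = (18*(7 + 54) + 24*(1 + 48))² = (18*61 + 24*49)² = (1098 + 1176)² = 2274² = 5171076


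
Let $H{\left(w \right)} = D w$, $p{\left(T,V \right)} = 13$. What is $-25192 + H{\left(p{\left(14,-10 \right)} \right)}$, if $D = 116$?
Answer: $-23684$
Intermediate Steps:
$H{\left(w \right)} = 116 w$
$-25192 + H{\left(p{\left(14,-10 \right)} \right)} = -25192 + 116 \cdot 13 = -25192 + 1508 = -23684$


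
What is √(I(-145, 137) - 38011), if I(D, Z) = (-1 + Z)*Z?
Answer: I*√19379 ≈ 139.21*I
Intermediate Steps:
I(D, Z) = Z*(-1 + Z)
√(I(-145, 137) - 38011) = √(137*(-1 + 137) - 38011) = √(137*136 - 38011) = √(18632 - 38011) = √(-19379) = I*√19379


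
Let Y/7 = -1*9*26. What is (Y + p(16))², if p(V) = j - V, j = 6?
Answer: 2715904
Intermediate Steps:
Y = -1638 (Y = 7*(-1*9*26) = 7*(-9*26) = 7*(-234) = -1638)
p(V) = 6 - V
(Y + p(16))² = (-1638 + (6 - 1*16))² = (-1638 + (6 - 16))² = (-1638 - 10)² = (-1648)² = 2715904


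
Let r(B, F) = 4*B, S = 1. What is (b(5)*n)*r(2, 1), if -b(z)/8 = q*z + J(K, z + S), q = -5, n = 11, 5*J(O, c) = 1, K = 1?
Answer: 87296/5 ≈ 17459.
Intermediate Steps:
J(O, c) = ⅕ (J(O, c) = (⅕)*1 = ⅕)
b(z) = -8/5 + 40*z (b(z) = -8*(-5*z + ⅕) = -8*(⅕ - 5*z) = -8/5 + 40*z)
(b(5)*n)*r(2, 1) = ((-8/5 + 40*5)*11)*(4*2) = ((-8/5 + 200)*11)*8 = ((992/5)*11)*8 = (10912/5)*8 = 87296/5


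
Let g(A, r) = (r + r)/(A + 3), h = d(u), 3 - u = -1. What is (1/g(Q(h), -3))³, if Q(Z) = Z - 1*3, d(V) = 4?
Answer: -8/27 ≈ -0.29630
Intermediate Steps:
u = 4 (u = 3 - 1*(-1) = 3 + 1 = 4)
h = 4
Q(Z) = -3 + Z (Q(Z) = Z - 3 = -3 + Z)
g(A, r) = 2*r/(3 + A) (g(A, r) = (2*r)/(3 + A) = 2*r/(3 + A))
(1/g(Q(h), -3))³ = (1/(2*(-3)/(3 + (-3 + 4))))³ = (1/(2*(-3)/(3 + 1)))³ = (1/(2*(-3)/4))³ = (1/(2*(-3)*(¼)))³ = (1/(-3/2))³ = (1*(-⅔))³ = (-⅔)³ = -8/27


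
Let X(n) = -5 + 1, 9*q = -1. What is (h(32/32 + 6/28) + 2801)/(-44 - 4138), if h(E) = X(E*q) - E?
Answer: -13047/19516 ≈ -0.66853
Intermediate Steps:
q = -⅑ (q = (⅑)*(-1) = -⅑ ≈ -0.11111)
X(n) = -4
h(E) = -4 - E
(h(32/32 + 6/28) + 2801)/(-44 - 4138) = ((-4 - (32/32 + 6/28)) + 2801)/(-44 - 4138) = ((-4 - (32*(1/32) + 6*(1/28))) + 2801)/(-4182) = ((-4 - (1 + 3/14)) + 2801)*(-1/4182) = ((-4 - 1*17/14) + 2801)*(-1/4182) = ((-4 - 17/14) + 2801)*(-1/4182) = (-73/14 + 2801)*(-1/4182) = (39141/14)*(-1/4182) = -13047/19516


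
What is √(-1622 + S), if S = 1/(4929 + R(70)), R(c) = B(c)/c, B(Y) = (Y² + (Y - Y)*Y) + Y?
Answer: 3*I*√1802222/100 ≈ 40.274*I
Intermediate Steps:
B(Y) = Y + Y² (B(Y) = (Y² + 0*Y) + Y = (Y² + 0) + Y = Y² + Y = Y + Y²)
R(c) = 1 + c (R(c) = (c*(1 + c))/c = 1 + c)
S = 1/5000 (S = 1/(4929 + (1 + 70)) = 1/(4929 + 71) = 1/5000 ≈ 0.00020000)
√(-1622 + S) = √(-1622 + 1/5000) = √(-8109999/5000) = 3*I*√1802222/100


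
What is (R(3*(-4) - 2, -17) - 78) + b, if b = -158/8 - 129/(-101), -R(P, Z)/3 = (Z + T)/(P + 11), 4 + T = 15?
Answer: -41399/404 ≈ -102.47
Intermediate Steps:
T = 11 (T = -4 + 15 = 11)
R(P, Z) = -3*(11 + Z)/(11 + P) (R(P, Z) = -3*(Z + 11)/(P + 11) = -3*(11 + Z)/(11 + P))
b = -7463/404 (b = -158*⅛ - 129*(-1/101) = -79/4 + 129/101 = -7463/404 ≈ -18.473)
(R(3*(-4) - 2, -17) - 78) + b = (3*(-11 - 1*(-17))/(11 + (3*(-4) - 2)) - 78) - 7463/404 = (3*(-11 + 17)/(11 + (-12 - 2)) - 78) - 7463/404 = (3*6/(11 - 14) - 78) - 7463/404 = (3*6/(-3) - 78) - 7463/404 = (3*(-⅓)*6 - 78) - 7463/404 = (-6 - 78) - 7463/404 = -84 - 7463/404 = -41399/404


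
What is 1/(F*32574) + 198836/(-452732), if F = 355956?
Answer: -576371418060313/1312346782738152 ≈ -0.43919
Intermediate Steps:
1/(F*32574) + 198836/(-452732) = 1/(355956*32574) + 198836/(-452732) = (1/355956)*(1/32574) + 198836*(-1/452732) = 1/11594910744 - 49709/113183 = -576371418060313/1312346782738152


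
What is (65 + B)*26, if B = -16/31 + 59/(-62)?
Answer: 51207/31 ≈ 1651.8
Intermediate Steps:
B = -91/62 (B = -16*1/31 + 59*(-1/62) = -16/31 - 59/62 = -91/62 ≈ -1.4677)
(65 + B)*26 = (65 - 91/62)*26 = (3939/62)*26 = 51207/31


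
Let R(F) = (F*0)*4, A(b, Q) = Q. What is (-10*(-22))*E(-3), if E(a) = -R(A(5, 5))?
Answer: 0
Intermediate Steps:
R(F) = 0 (R(F) = 0*4 = 0)
E(a) = 0 (E(a) = -1*0 = 0)
(-10*(-22))*E(-3) = -10*(-22)*0 = 220*0 = 0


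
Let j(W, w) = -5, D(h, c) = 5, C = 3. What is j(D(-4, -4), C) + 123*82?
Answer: 10081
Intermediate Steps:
j(D(-4, -4), C) + 123*82 = -5 + 123*82 = -5 + 10086 = 10081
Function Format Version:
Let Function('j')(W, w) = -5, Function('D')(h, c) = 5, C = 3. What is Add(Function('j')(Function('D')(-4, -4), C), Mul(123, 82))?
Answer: 10081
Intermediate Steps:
Add(Function('j')(Function('D')(-4, -4), C), Mul(123, 82)) = Add(-5, Mul(123, 82)) = Add(-5, 10086) = 10081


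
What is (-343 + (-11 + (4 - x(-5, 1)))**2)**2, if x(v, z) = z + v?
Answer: 111556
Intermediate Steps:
x(v, z) = v + z
(-343 + (-11 + (4 - x(-5, 1)))**2)**2 = (-343 + (-11 + (4 - (-5 + 1)))**2)**2 = (-343 + (-11 + (4 - 1*(-4)))**2)**2 = (-343 + (-11 + (4 + 4))**2)**2 = (-343 + (-11 + 8)**2)**2 = (-343 + (-3)**2)**2 = (-343 + 9)**2 = (-334)**2 = 111556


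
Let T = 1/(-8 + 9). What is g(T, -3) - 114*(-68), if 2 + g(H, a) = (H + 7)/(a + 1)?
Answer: 7746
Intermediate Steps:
T = 1 (T = 1/1 = 1)
g(H, a) = -2 + (7 + H)/(1 + a) (g(H, a) = -2 + (H + 7)/(a + 1) = -2 + (7 + H)/(1 + a))
g(T, -3) - 114*(-68) = (5 + 1 - 2*(-3))/(1 - 3) - 114*(-68) = (5 + 1 + 6)/(-2) + 7752 = -½*12 + 7752 = -6 + 7752 = 7746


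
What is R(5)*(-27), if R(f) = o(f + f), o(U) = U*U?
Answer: -2700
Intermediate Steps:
o(U) = U²
R(f) = 4*f² (R(f) = (f + f)² = (2*f)² = 4*f²)
R(5)*(-27) = (4*5²)*(-27) = (4*25)*(-27) = 100*(-27) = -2700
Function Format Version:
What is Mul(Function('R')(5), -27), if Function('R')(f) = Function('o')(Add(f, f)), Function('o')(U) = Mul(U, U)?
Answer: -2700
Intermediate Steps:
Function('o')(U) = Pow(U, 2)
Function('R')(f) = Mul(4, Pow(f, 2)) (Function('R')(f) = Pow(Add(f, f), 2) = Pow(Mul(2, f), 2) = Mul(4, Pow(f, 2)))
Mul(Function('R')(5), -27) = Mul(Mul(4, Pow(5, 2)), -27) = Mul(Mul(4, 25), -27) = Mul(100, -27) = -2700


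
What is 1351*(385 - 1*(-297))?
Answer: 921382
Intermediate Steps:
1351*(385 - 1*(-297)) = 1351*(385 + 297) = 1351*682 = 921382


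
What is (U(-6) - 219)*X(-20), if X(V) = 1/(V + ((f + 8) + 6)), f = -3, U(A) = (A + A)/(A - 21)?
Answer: 1967/81 ≈ 24.284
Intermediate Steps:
U(A) = 2*A/(-21 + A) (U(A) = (2*A)/(-21 + A) = 2*A/(-21 + A))
X(V) = 1/(11 + V) (X(V) = 1/(V + ((-3 + 8) + 6)) = 1/(V + (5 + 6)) = 1/(V + 11) = 1/(11 + V))
(U(-6) - 219)*X(-20) = (2*(-6)/(-21 - 6) - 219)/(11 - 20) = (2*(-6)/(-27) - 219)/(-9) = (2*(-6)*(-1/27) - 219)*(-1/9) = (4/9 - 219)*(-1/9) = -1967/9*(-1/9) = 1967/81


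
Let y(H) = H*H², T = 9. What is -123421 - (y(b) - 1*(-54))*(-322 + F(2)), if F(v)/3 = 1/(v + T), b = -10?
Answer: -427775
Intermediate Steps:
y(H) = H³
F(v) = 3/(9 + v) (F(v) = 3/(v + 9) = 3/(9 + v))
-123421 - (y(b) - 1*(-54))*(-322 + F(2)) = -123421 - ((-10)³ - 1*(-54))*(-322 + 3/(9 + 2)) = -123421 - (-1000 + 54)*(-322 + 3/11) = -123421 - (-946)*(-322 + 3*(1/11)) = -123421 - (-946)*(-322 + 3/11) = -123421 - (-946)*(-3539)/11 = -123421 - 1*304354 = -123421 - 304354 = -427775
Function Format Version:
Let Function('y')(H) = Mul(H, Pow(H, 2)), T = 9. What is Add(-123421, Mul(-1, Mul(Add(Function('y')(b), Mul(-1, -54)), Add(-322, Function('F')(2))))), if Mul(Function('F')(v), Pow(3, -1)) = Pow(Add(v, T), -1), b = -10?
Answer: -427775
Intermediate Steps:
Function('y')(H) = Pow(H, 3)
Function('F')(v) = Mul(3, Pow(Add(9, v), -1)) (Function('F')(v) = Mul(3, Pow(Add(v, 9), -1)) = Mul(3, Pow(Add(9, v), -1)))
Add(-123421, Mul(-1, Mul(Add(Function('y')(b), Mul(-1, -54)), Add(-322, Function('F')(2))))) = Add(-123421, Mul(-1, Mul(Add(Pow(-10, 3), Mul(-1, -54)), Add(-322, Mul(3, Pow(Add(9, 2), -1)))))) = Add(-123421, Mul(-1, Mul(Add(-1000, 54), Add(-322, Mul(3, Pow(11, -1)))))) = Add(-123421, Mul(-1, Mul(-946, Add(-322, Mul(3, Rational(1, 11)))))) = Add(-123421, Mul(-1, Mul(-946, Add(-322, Rational(3, 11))))) = Add(-123421, Mul(-1, Mul(-946, Rational(-3539, 11)))) = Add(-123421, Mul(-1, 304354)) = Add(-123421, -304354) = -427775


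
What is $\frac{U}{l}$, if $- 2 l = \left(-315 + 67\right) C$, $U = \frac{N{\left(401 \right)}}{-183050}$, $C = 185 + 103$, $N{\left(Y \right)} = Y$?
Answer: $- \frac{401}{6537081600} \approx -6.1342 \cdot 10^{-8}$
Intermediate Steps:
$C = 288$
$U = - \frac{401}{183050}$ ($U = \frac{401}{-183050} = 401 \left(- \frac{1}{183050}\right) = - \frac{401}{183050} \approx -0.0021907$)
$l = 35712$ ($l = - \frac{\left(-315 + 67\right) 288}{2} = - \frac{\left(-248\right) 288}{2} = \left(- \frac{1}{2}\right) \left(-71424\right) = 35712$)
$\frac{U}{l} = - \frac{401}{183050 \cdot 35712} = \left(- \frac{401}{183050}\right) \frac{1}{35712} = - \frac{401}{6537081600}$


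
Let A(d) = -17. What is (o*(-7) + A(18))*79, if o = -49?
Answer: 25754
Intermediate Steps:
(o*(-7) + A(18))*79 = (-49*(-7) - 17)*79 = (343 - 17)*79 = 326*79 = 25754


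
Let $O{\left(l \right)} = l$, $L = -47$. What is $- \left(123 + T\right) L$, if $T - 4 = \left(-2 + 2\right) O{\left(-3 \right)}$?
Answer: $5969$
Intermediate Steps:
$T = 4$ ($T = 4 + \left(-2 + 2\right) \left(-3\right) = 4 + 0 \left(-3\right) = 4 + 0 = 4$)
$- \left(123 + T\right) L = - \left(123 + 4\right) \left(-47\right) = - 127 \left(-47\right) = \left(-1\right) \left(-5969\right) = 5969$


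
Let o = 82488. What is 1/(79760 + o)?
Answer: 1/162248 ≈ 6.1634e-6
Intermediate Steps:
1/(79760 + o) = 1/(79760 + 82488) = 1/162248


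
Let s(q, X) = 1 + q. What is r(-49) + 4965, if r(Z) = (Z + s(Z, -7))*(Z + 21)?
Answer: 7681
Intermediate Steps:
r(Z) = (1 + 2*Z)*(21 + Z) (r(Z) = (Z + (1 + Z))*(Z + 21) = (1 + 2*Z)*(21 + Z))
r(-49) + 4965 = (21 + 2*(-49)² + 43*(-49)) + 4965 = (21 + 2*2401 - 2107) + 4965 = (21 + 4802 - 2107) + 4965 = 2716 + 4965 = 7681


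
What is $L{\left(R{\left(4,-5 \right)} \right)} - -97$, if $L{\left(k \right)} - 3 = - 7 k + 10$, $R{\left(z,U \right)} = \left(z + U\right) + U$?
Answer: $152$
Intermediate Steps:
$R{\left(z,U \right)} = z + 2 U$ ($R{\left(z,U \right)} = \left(U + z\right) + U = z + 2 U$)
$L{\left(k \right)} = 13 - 7 k$ ($L{\left(k \right)} = 3 - \left(-10 + 7 k\right) = 13 - 7 k$)
$L{\left(R{\left(4,-5 \right)} \right)} - -97 = \left(13 - 7 \left(4 + 2 \left(-5\right)\right)\right) - -97 = \left(13 - 7 \left(4 - 10\right)\right) + 97 = \left(13 - -42\right) + 97 = \left(13 + 42\right) + 97 = 55 + 97 = 152$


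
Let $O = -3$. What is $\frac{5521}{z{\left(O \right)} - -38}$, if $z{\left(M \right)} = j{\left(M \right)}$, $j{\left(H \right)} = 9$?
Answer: $\frac{5521}{47} \approx 117.47$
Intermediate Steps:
$z{\left(M \right)} = 9$
$\frac{5521}{z{\left(O \right)} - -38} = \frac{5521}{9 - -38} = \frac{5521}{9 + 38} = \frac{5521}{47}$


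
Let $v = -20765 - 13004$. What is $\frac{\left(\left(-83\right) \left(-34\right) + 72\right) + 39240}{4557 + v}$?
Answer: $- \frac{21067}{14606} \approx -1.4424$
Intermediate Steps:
$v = -33769$ ($v = -20765 - 13004 = -33769$)
$\frac{\left(\left(-83\right) \left(-34\right) + 72\right) + 39240}{4557 + v} = \frac{\left(\left(-83\right) \left(-34\right) + 72\right) + 39240}{4557 - 33769} = \frac{\left(2822 + 72\right) + 39240}{-29212} = \left(2894 + 39240\right) \left(- \frac{1}{29212}\right) = 42134 \left(- \frac{1}{29212}\right) = - \frac{21067}{14606}$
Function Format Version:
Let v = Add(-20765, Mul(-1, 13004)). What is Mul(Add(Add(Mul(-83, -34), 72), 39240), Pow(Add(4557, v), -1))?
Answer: Rational(-21067, 14606) ≈ -1.4424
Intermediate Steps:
v = -33769 (v = Add(-20765, -13004) = -33769)
Mul(Add(Add(Mul(-83, -34), 72), 39240), Pow(Add(4557, v), -1)) = Mul(Add(Add(Mul(-83, -34), 72), 39240), Pow(Add(4557, -33769), -1)) = Mul(Add(Add(2822, 72), 39240), Pow(-29212, -1)) = Mul(Add(2894, 39240), Rational(-1, 29212)) = Mul(42134, Rational(-1, 29212)) = Rational(-21067, 14606)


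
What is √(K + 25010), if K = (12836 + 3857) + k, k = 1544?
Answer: √43247 ≈ 207.96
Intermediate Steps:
K = 18237 (K = (12836 + 3857) + 1544 = 16693 + 1544 = 18237)
√(K + 25010) = √(18237 + 25010) = √43247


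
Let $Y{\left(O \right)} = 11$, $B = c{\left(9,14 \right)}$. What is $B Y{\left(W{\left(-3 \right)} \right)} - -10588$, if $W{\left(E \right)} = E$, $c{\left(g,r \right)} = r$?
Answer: $10742$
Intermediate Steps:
$B = 14$
$B Y{\left(W{\left(-3 \right)} \right)} - -10588 = 14 \cdot 11 - -10588 = 154 + 10588 = 10742$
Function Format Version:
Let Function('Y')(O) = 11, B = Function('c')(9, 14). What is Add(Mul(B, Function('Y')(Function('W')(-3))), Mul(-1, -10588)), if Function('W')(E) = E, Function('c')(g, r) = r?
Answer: 10742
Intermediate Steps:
B = 14
Add(Mul(B, Function('Y')(Function('W')(-3))), Mul(-1, -10588)) = Add(Mul(14, 11), Mul(-1, -10588)) = Add(154, 10588) = 10742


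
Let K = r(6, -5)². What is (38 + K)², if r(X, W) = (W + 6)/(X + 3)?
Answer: 9480241/6561 ≈ 1444.9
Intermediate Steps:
r(X, W) = (6 + W)/(3 + X)
K = 1/81 (K = ((6 - 5)/(3 + 6))² = (1/9)² = ((⅑)*1)² = (⅑)² = 1/81 ≈ 0.012346)
(38 + K)² = (38 + 1/81)² = (3079/81)² = 9480241/6561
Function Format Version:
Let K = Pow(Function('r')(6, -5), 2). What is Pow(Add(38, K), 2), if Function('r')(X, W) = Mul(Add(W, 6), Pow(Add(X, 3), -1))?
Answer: Rational(9480241, 6561) ≈ 1444.9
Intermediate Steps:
Function('r')(X, W) = Mul(Pow(Add(3, X), -1), Add(6, W)) (Function('r')(X, W) = Mul(Add(6, W), Pow(Add(3, X), -1)) = Mul(Pow(Add(3, X), -1), Add(6, W)))
K = Rational(1, 81) (K = Pow(Mul(Pow(Add(3, 6), -1), Add(6, -5)), 2) = Pow(Mul(Pow(9, -1), 1), 2) = Pow(Mul(Rational(1, 9), 1), 2) = Pow(Rational(1, 9), 2) = Rational(1, 81) ≈ 0.012346)
Pow(Add(38, K), 2) = Pow(Add(38, Rational(1, 81)), 2) = Pow(Rational(3079, 81), 2) = Rational(9480241, 6561)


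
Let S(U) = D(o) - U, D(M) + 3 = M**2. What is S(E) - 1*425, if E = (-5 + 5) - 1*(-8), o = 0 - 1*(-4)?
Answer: -420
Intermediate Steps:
o = 4 (o = 0 + 4 = 4)
E = 8 (E = 0 + 8 = 8)
D(M) = -3 + M**2
S(U) = 13 - U (S(U) = (-3 + 4**2) - U = (-3 + 16) - U = 13 - U)
S(E) - 1*425 = (13 - 1*8) - 1*425 = (13 - 8) - 425 = 5 - 425 = -420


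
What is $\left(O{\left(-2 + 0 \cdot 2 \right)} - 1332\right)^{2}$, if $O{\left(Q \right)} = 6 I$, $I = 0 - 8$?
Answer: $1904400$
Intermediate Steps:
$I = -8$ ($I = 0 - 8 = -8$)
$O{\left(Q \right)} = -48$ ($O{\left(Q \right)} = 6 \left(-8\right) = -48$)
$\left(O{\left(-2 + 0 \cdot 2 \right)} - 1332\right)^{2} = \left(-48 - 1332\right)^{2} = \left(-1380\right)^{2} = 1904400$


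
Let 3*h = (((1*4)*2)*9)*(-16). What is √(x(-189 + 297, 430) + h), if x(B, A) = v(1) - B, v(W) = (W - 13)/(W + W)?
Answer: I*√498 ≈ 22.316*I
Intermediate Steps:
v(W) = (-13 + W)/(2*W) (v(W) = (-13 + W)/((2*W)) = (-13 + W)*(1/(2*W)) = (-13 + W)/(2*W))
h = -384 (h = ((((1*4)*2)*9)*(-16))/3 = (((4*2)*9)*(-16))/3 = ((8*9)*(-16))/3 = (72*(-16))/3 = (⅓)*(-1152) = -384)
x(B, A) = -6 - B (x(B, A) = (½)*(-13 + 1)/1 - B = (½)*1*(-12) - B = -6 - B)
√(x(-189 + 297, 430) + h) = √((-6 - (-189 + 297)) - 384) = √((-6 - 1*108) - 384) = √((-6 - 108) - 384) = √(-114 - 384) = √(-498) = I*√498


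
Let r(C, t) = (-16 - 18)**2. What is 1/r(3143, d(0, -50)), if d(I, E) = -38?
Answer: 1/1156 ≈ 0.00086505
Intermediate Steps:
r(C, t) = 1156 (r(C, t) = (-34)**2 = 1156)
1/r(3143, d(0, -50)) = 1/1156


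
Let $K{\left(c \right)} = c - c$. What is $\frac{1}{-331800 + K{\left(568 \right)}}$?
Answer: $- \frac{1}{331800} \approx -3.0139 \cdot 10^{-6}$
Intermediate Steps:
$K{\left(c \right)} = 0$
$\frac{1}{-331800 + K{\left(568 \right)}} = \frac{1}{-331800 + 0} = \frac{1}{-331800} = - \frac{1}{331800}$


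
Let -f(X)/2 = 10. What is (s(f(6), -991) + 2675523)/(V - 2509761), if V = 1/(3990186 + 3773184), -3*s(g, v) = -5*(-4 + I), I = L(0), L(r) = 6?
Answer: -20771100870410/19484203254569 ≈ -1.0660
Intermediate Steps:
f(X) = -20 (f(X) = -2*10 = -20)
I = 6
s(g, v) = 10/3 (s(g, v) = -(-5)*(-4 + 6)/3 = -(-5)*2/3 = -⅓*(-10) = 10/3)
V = 1/7763370 ≈ 1.2881e-7
(s(f(6), -991) + 2675523)/(V - 2509761) = (10/3 + 2675523)/(1/7763370 - 2509761) = 8026579/(3*(-19484203254569/7763370)) = (8026579/3)*(-7763370/19484203254569) = -20771100870410/19484203254569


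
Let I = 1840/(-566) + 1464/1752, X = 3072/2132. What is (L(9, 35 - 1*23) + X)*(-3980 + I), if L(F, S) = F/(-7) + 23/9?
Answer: -832087976912/77078729 ≈ -10795.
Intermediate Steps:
L(F, S) = 23/9 - F/7 (L(F, S) = F*(-⅐) + 23*(⅑) = -F/7 + 23/9 = 23/9 - F/7)
X = 768/533 (X = 3072*(1/2132) = 768/533 ≈ 1.4409)
I = -49897/20659 (I = 1840*(-1/566) + 1464*(1/1752) = -920/283 + 61/73 = -49897/20659 ≈ -2.4153)
(L(9, 35 - 1*23) + X)*(-3980 + I) = ((23/9 - ⅐*9) + 768/533)*(-3980 - 49897/20659) = ((23/9 - 9/7) + 768/533)*(-82272717/20659) = (80/63 + 768/533)*(-82272717/20659) = (91024/33579)*(-82272717/20659) = -832087976912/77078729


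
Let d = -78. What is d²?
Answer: 6084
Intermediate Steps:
d² = (-78)² = 6084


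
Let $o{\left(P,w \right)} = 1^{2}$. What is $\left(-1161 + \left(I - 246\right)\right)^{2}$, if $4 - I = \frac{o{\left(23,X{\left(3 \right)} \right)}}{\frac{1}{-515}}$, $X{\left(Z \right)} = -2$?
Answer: $788544$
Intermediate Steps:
$o{\left(P,w \right)} = 1$
$I = 519$ ($I = 4 - 1 \frac{1}{\frac{1}{-515}} = 4 - 1 \frac{1}{- \frac{1}{515}} = 4 - 1 \left(-515\right) = 4 - -515 = 4 + 515 = 519$)
$\left(-1161 + \left(I - 246\right)\right)^{2} = \left(-1161 + \left(519 - 246\right)\right)^{2} = \left(-1161 + 273\right)^{2} = \left(-888\right)^{2} = 788544$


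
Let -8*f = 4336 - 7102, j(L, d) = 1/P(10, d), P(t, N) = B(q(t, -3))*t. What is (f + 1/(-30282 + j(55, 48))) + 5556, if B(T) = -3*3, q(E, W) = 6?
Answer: 64338068907/10901524 ≈ 5901.8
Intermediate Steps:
B(T) = -9
P(t, N) = -9*t
j(L, d) = -1/90 (j(L, d) = 1/(-9*10) = 1/(-90) = -1/90)
f = 1383/4 (f = -(4336 - 7102)/8 = -⅛*(-2766) = 1383/4 ≈ 345.75)
(f + 1/(-30282 + j(55, 48))) + 5556 = (1383/4 + 1/(-30282 - 1/90)) + 5556 = (1383/4 + 1/(-2725381/90)) + 5556 = (1383/4 - 90/2725381) + 5556 = 3769201563/10901524 + 5556 = 64338068907/10901524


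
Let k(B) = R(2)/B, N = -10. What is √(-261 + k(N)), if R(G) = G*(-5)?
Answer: 2*I*√65 ≈ 16.125*I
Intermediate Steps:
R(G) = -5*G
k(B) = -10/B (k(B) = (-5*2)/B = -10/B)
√(-261 + k(N)) = √(-261 - 10/(-10)) = √(-261 - 10*(-⅒)) = √(-261 + 1) = √(-260) = 2*I*√65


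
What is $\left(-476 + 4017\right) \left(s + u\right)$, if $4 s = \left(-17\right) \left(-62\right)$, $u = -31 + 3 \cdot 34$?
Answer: $\frac{2368929}{2} \approx 1.1845 \cdot 10^{6}$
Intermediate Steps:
$u = 71$ ($u = -31 + 102 = 71$)
$s = \frac{527}{2}$ ($s = \frac{\left(-17\right) \left(-62\right)}{4} = \frac{1}{4} \cdot 1054 = \frac{527}{2} \approx 263.5$)
$\left(-476 + 4017\right) \left(s + u\right) = \left(-476 + 4017\right) \left(\frac{527}{2} + 71\right) = 3541 \cdot \frac{669}{2} = \frac{2368929}{2}$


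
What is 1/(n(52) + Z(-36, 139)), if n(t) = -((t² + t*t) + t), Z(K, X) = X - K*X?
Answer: -1/317 ≈ -0.0031546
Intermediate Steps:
Z(K, X) = X - K*X
n(t) = -t - 2*t² (n(t) = -((t² + t²) + t) = -(2*t² + t) = -(t + 2*t²) = -t - 2*t²)
1/(n(52) + Z(-36, 139)) = 1/(-1*52*(1 + 2*52) + 139*(1 - 1*(-36))) = 1/(-1*52*(1 + 104) + 139*(1 + 36)) = 1/(-1*52*105 + 139*37) = 1/(-5460 + 5143) = 1/(-317) = -1/317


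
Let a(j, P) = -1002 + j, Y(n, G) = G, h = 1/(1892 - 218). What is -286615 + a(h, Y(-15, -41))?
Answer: -481470857/1674 ≈ -2.8762e+5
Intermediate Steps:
h = 1/1674 ≈ 0.00059737
-286615 + a(h, Y(-15, -41)) = -286615 + (-1002 + 1/1674) = -286615 - 1677347/1674 = -481470857/1674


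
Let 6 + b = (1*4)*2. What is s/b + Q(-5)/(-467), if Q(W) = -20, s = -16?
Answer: -3716/467 ≈ -7.9572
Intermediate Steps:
b = 2 (b = -6 + (1*4)*2 = -6 + 4*2 = -6 + 8 = 2)
s/b + Q(-5)/(-467) = -16/2 - 20/(-467) = -16*½ - 20*(-1/467) = -8 + 20/467 = -3716/467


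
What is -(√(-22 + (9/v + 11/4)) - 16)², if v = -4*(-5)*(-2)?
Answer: -9461/40 + 8*I*√7790/5 ≈ -236.52 + 141.22*I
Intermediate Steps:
v = -40 (v = 20*(-2) = -40)
-(√(-22 + (9/v + 11/4)) - 16)² = -(√(-22 + (9/(-40) + 11/4)) - 16)² = -(√(-22 + (9*(-1/40) + 11*(¼))) - 16)² = -(√(-22 + (-9/40 + 11/4)) - 16)² = -(√(-22 + 101/40) - 16)² = -(√(-779/40) - 16)² = -(I*√7790/20 - 16)² = -(-16 + I*√7790/20)²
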